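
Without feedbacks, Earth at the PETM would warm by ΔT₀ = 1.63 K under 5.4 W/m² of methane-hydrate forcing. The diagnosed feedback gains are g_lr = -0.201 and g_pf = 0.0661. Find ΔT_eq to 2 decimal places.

1.44 K

Total gain g = -0.201 + 0.0661 = -0.1349.
Amplification A = 1/(1 + 0.1349) = 0.8811.
ΔT = 1.63 × 0.8811 = 1.44 K.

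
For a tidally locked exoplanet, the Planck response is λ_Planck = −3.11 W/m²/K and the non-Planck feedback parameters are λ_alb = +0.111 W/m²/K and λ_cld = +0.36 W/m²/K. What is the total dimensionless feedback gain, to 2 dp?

Convert to gains: g_alb = 0.111/3.11 = 0.03569; g_cld = 0.36/3.11 = 0.1158.
Total gain g = 0.15149.

0.15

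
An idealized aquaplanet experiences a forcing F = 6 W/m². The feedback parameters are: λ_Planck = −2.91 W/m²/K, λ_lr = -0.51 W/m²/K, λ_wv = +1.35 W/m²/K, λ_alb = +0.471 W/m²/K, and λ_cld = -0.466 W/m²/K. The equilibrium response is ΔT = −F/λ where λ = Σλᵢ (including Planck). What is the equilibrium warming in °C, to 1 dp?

Net feedback parameter λ = (−2.91) + (-0.51) + (+1.35) + (+0.471) + (-0.466) = -2.065 W/m²/K.
ΔT = −F/λ = −6/(-2.065) = 2.9 °C.

2.9 °C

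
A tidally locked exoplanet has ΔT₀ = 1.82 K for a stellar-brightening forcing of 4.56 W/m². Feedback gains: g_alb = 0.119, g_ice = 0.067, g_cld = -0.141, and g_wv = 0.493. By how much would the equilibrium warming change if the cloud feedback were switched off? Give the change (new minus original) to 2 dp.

Original: g = 0.538, ΔT = 1.82/(1−0.538) = 3.9394 K.
Without cloud: g' = 0.679, ΔT' = 1.82/(1−0.679) = 5.6698 K.
Change = 5.6698 − 3.9394 = 1.73 K.

1.73 K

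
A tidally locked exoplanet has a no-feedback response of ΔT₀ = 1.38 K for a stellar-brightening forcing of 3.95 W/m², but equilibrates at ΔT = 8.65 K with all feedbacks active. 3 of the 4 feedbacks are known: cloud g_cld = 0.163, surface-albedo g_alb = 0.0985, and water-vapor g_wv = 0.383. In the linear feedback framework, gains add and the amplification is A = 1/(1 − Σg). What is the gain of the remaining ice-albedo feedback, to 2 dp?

0.20

Amplification A = ΔT/ΔT₀ = 8.65/1.38 = 6.268.
Total gain g = 1 − 1/A = 1 − 1/6.268 = 0.8405.
Known gains sum to 0.163 + 0.0985 + 0.383 = 0.6445.
g_ice = 0.8405 − 0.6445 = 0.20.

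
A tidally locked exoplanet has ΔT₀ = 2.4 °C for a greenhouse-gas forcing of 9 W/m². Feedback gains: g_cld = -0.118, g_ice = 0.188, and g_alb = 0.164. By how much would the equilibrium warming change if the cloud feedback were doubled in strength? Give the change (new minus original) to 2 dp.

-0.42 °C

Original: g = 0.234, ΔT = 2.4/(1−0.234) = 3.1332 °C.
With doubled cloud: g' = 0.116, ΔT' = 2.4/(1−0.116) = 2.7149 °C.
Change = 2.7149 − 3.1332 = -0.42 °C.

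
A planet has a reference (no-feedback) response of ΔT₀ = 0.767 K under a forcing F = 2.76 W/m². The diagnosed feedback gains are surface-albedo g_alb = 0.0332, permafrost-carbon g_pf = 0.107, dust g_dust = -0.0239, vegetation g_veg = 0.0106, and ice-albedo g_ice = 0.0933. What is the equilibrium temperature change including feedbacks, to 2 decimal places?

0.98 K

Total gain g = 0.0332 + 0.107 − 0.0239 + 0.0106 + 0.0933 = 0.2202.
Amplification A = 1/(1 − 0.2202) = 1.282.
ΔT = 0.767 × 1.282 = 0.98 K.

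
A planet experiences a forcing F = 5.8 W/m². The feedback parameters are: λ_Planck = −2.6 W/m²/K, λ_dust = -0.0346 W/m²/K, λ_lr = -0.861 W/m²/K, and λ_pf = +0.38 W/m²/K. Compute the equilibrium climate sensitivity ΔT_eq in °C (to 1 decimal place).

1.9 °C

Net feedback parameter λ = (−2.6) + (-0.0346) + (-0.861) + (+0.38) = -3.1156 W/m²/K.
ΔT = −F/λ = −5.8/(-3.1156) = 1.9 °C.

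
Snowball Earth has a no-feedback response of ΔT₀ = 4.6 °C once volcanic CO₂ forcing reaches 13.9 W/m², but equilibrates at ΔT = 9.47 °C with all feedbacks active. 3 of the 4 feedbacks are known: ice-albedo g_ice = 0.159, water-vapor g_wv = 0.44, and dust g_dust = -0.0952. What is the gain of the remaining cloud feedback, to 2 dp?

Amplification A = ΔT/ΔT₀ = 9.47/4.6 = 2.059.
Total gain g = 1 − 1/A = 1 − 1/2.059 = 0.5143.
Known gains sum to 0.159 + 0.44 − 0.0952 = 0.5038.
g_cld = 0.5143 − 0.5038 = 0.01.

0.01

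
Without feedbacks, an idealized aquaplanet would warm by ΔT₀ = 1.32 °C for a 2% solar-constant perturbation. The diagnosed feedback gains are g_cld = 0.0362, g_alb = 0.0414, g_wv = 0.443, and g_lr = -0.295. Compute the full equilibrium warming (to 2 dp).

Total gain g = 0.0362 + 0.0414 + 0.443 − 0.295 = 0.2256.
Amplification A = 1/(1 − 0.2256) = 1.291.
ΔT = 1.32 × 1.291 = 1.70 °C.

1.70 °C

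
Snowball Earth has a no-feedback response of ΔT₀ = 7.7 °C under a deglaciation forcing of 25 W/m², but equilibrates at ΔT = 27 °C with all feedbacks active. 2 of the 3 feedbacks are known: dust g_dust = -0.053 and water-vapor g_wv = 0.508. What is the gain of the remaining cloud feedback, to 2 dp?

Amplification A = ΔT/ΔT₀ = 27/7.7 = 3.506.
Total gain g = 1 − 1/A = 1 − 1/3.506 = 0.7148.
Known gains sum to -0.053 + 0.508 = 0.455.
g_cld = 0.7148 − 0.455 = 0.26.

0.26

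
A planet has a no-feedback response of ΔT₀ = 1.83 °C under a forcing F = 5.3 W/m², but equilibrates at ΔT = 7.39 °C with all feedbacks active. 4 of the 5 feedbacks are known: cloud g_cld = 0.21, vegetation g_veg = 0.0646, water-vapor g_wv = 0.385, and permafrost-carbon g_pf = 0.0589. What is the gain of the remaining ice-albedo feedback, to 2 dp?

Amplification A = ΔT/ΔT₀ = 7.39/1.83 = 4.038.
Total gain g = 1 − 1/A = 1 − 1/4.038 = 0.7524.
Known gains sum to 0.21 + 0.0646 + 0.385 + 0.0589 = 0.7185.
g_ice = 0.7524 − 0.7185 = 0.03.

0.03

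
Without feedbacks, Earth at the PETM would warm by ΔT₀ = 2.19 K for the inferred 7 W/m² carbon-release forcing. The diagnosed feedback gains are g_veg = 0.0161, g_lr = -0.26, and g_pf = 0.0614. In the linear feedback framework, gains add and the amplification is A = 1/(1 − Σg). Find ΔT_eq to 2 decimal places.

1.85 K

Total gain g = 0.0161 − 0.26 + 0.0614 = -0.1825.
Amplification A = 1/(1 + 0.1825) = 0.8457.
ΔT = 2.19 × 0.8457 = 1.85 K.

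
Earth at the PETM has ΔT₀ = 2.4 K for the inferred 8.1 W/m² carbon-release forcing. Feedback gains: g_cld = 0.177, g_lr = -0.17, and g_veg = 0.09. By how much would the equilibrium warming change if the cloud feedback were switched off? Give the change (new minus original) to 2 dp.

Original: g = 0.097, ΔT = 2.4/(1−0.097) = 2.6578 K.
Without cloud: g' = -0.08, ΔT' = 2.4/(1+0.08) = 2.2222 K.
Change = 2.2222 − 2.6578 = -0.44 K.

-0.44 K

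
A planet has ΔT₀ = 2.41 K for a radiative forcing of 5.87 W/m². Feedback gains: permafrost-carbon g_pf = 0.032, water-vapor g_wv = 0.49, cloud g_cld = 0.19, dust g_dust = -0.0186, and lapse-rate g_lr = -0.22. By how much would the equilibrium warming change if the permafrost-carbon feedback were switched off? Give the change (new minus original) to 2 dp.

Original: g = 0.4734, ΔT = 2.41/(1−0.4734) = 4.5765 K.
Without permafrost-carbon: g' = 0.4414, ΔT' = 2.41/(1−0.4414) = 4.3144 K.
Change = 4.3144 − 4.5765 = -0.26 K.

-0.26 K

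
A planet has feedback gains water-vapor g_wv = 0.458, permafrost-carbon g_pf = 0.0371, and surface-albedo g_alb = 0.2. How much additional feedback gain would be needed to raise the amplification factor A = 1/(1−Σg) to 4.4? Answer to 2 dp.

0.08

Current total gain = 0.6951.
Target gain for A = 4.4: g* = 1 − 1/4.4 = 0.7727.
Additional gain needed = 0.7727 − 0.6951 = 0.08.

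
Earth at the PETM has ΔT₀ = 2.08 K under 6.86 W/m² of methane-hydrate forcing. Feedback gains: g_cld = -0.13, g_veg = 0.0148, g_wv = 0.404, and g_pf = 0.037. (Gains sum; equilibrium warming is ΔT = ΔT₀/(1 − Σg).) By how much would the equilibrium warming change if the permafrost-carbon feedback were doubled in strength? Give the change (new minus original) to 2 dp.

0.18 K

Original: g = 0.3258, ΔT = 2.08/(1−0.3258) = 3.0851 K.
With doubled permafrost-carbon: g' = 0.3628, ΔT' = 2.08/(1−0.3628) = 3.2643 K.
Change = 3.2643 − 3.0851 = 0.18 K.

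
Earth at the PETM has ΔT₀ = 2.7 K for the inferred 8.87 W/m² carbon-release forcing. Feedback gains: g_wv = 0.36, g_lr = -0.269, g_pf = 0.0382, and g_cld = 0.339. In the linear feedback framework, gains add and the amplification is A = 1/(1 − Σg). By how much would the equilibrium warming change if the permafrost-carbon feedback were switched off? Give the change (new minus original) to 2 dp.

-0.34 K

Original: g = 0.4682, ΔT = 2.7/(1−0.4682) = 5.0771 K.
Without permafrost-carbon: g' = 0.43, ΔT' = 2.7/(1−0.43) = 4.7368 K.
Change = 4.7368 − 5.0771 = -0.34 K.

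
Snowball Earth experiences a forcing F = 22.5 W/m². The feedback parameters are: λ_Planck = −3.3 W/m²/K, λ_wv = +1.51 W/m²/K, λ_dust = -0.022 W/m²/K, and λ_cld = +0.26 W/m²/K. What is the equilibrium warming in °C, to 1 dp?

Net feedback parameter λ = (−3.3) + (+1.51) + (-0.022) + (+0.26) = -1.552 W/m²/K.
ΔT = −F/λ = −22.5/(-1.552) = 14.5 °C.

14.5 °C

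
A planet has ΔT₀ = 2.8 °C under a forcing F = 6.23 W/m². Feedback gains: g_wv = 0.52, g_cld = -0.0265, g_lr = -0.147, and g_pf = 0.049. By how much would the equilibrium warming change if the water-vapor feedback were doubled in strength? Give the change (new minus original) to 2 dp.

28.50 °C

Original: g = 0.3955, ΔT = 2.8/(1−0.3955) = 4.6319 °C.
With doubled water-vapor: g' = 0.9155, ΔT' = 2.8/(1−0.9155) = 33.1361 °C.
Change = 33.1361 − 4.6319 = 28.50 °C.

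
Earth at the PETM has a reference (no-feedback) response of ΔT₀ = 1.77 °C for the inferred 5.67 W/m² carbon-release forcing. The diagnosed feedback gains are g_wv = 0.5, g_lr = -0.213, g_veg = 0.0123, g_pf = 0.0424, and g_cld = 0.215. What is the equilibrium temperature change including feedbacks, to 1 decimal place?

Total gain g = 0.5 − 0.213 + 0.0123 + 0.0424 + 0.215 = 0.5567.
Amplification A = 1/(1 − 0.5567) = 2.256.
ΔT = 1.77 × 2.256 = 4.0 °C.

4.0 °C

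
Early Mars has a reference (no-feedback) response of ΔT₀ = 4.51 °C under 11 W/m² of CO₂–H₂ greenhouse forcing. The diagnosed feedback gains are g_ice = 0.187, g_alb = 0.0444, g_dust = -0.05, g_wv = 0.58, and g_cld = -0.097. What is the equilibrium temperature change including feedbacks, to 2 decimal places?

13.44 °C

Total gain g = 0.187 + 0.0444 − 0.05 + 0.58 − 0.097 = 0.6644.
Amplification A = 1/(1 − 0.6644) = 2.98.
ΔT = 4.51 × 2.98 = 13.44 °C.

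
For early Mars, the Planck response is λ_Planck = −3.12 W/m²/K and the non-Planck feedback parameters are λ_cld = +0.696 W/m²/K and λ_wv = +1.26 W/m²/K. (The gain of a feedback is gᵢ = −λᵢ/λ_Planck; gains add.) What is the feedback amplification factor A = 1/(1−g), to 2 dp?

2.68

Convert to gains: g_cld = 0.696/3.12 = 0.2231; g_wv = 1.26/3.12 = 0.4038.
Total gain g = 0.6269.
A = 1/(1 − 0.6269) = 2.68.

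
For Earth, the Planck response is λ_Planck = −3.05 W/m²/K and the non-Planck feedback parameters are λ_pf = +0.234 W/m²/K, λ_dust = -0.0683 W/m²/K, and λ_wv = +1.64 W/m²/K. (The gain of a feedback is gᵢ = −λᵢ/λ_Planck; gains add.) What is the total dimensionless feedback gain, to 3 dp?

Convert to gains: g_pf = 0.234/3.05 = 0.07672; g_dust = -0.0683/3.05 = -0.02239; g_wv = 1.64/3.05 = 0.5377.
Total gain g = 0.59203.

0.592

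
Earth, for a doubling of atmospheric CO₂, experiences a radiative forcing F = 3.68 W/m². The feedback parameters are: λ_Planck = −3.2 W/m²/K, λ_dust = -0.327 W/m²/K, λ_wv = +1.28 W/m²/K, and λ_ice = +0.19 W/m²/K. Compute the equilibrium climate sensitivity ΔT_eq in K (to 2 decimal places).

1.79 K

Net feedback parameter λ = (−3.2) + (-0.327) + (+1.28) + (+0.19) = -2.057 W/m²/K.
ΔT = −F/λ = −3.68/(-2.057) = 1.79 K.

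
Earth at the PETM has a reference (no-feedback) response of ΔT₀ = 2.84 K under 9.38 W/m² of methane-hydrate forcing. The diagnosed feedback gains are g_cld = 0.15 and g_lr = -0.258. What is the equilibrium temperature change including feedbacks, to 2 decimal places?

Total gain g = 0.15 − 0.258 = -0.108.
Amplification A = 1/(1 + 0.108) = 0.9025.
ΔT = 2.84 × 0.9025 = 2.56 K.

2.56 K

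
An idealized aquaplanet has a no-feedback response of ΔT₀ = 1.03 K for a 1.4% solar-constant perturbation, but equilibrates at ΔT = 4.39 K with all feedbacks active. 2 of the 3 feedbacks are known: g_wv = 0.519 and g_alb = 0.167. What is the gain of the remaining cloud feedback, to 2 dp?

0.08

Amplification A = ΔT/ΔT₀ = 4.39/1.03 = 4.262.
Total gain g = 1 − 1/A = 1 − 1/4.262 = 0.7654.
Known gains sum to 0.519 + 0.167 = 0.686.
g_cld = 0.7654 − 0.686 = 0.08.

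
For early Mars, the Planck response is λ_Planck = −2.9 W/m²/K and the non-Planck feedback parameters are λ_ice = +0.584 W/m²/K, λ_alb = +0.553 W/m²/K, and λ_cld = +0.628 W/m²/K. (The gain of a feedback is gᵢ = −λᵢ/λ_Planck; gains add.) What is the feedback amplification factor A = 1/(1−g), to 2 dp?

Convert to gains: g_ice = 0.584/2.9 = 0.2014; g_alb = 0.553/2.9 = 0.1907; g_cld = 0.628/2.9 = 0.2166.
Total gain g = 0.6087.
A = 1/(1 − 0.6087) = 2.56.

2.56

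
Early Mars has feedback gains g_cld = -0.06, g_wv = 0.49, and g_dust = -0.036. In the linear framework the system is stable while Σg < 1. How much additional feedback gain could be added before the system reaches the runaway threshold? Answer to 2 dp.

0.61

Current total gain = -0.06 + 0.49 − 0.036 = 0.394.
Margin to runaway = 1 − 0.394 = 0.61.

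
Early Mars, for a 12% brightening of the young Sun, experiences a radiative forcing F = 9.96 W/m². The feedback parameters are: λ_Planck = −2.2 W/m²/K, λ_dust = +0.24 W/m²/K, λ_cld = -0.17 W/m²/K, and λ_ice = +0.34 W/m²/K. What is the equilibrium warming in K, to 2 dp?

Net feedback parameter λ = (−2.2) + (+0.24) + (-0.17) + (+0.34) = -1.79 W/m²/K.
ΔT = −F/λ = −9.96/(-1.79) = 5.56 K.

5.56 K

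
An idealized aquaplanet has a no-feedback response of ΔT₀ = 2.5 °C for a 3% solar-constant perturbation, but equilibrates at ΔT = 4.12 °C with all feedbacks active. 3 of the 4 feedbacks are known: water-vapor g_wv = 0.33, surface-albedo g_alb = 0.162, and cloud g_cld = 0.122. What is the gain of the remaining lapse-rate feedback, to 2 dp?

Amplification A = ΔT/ΔT₀ = 4.12/2.5 = 1.648.
Total gain g = 1 − 1/A = 1 − 1/1.648 = 0.3932.
Known gains sum to 0.33 + 0.162 + 0.122 = 0.614.
g_lr = 0.3932 − 0.614 = -0.22.

-0.22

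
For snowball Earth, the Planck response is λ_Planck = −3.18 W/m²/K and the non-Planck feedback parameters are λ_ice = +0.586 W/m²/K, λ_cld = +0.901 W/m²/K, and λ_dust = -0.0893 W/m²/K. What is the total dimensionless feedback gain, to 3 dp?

Convert to gains: g_ice = 0.586/3.18 = 0.1843; g_cld = 0.901/3.18 = 0.2833; g_dust = -0.0893/3.18 = -0.02808.
Total gain g = 0.43952.

0.440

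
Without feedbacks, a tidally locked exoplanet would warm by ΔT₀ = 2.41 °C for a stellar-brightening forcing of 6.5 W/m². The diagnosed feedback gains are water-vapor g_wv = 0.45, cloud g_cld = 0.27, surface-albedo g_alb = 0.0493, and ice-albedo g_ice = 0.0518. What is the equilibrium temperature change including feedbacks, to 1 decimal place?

Total gain g = 0.45 + 0.27 + 0.0493 + 0.0518 = 0.8211.
Amplification A = 1/(1 − 0.8211) = 5.59.
ΔT = 2.41 × 5.59 = 13.5 °C.

13.5 °C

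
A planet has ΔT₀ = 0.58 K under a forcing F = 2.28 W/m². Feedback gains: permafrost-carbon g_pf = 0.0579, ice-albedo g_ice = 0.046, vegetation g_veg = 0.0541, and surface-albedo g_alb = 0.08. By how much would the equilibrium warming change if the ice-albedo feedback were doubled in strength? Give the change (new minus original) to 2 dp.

Original: g = 0.238, ΔT = 0.58/(1−0.238) = 0.7612 K.
With doubled ice-albedo: g' = 0.284, ΔT' = 0.58/(1−0.284) = 0.8101 K.
Change = 0.8101 − 0.7612 = 0.05 K.

0.05 K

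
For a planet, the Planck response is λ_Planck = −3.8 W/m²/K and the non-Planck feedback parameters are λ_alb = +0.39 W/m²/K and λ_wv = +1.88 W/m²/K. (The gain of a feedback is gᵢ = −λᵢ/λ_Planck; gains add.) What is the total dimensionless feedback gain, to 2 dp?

Convert to gains: g_alb = 0.39/3.8 = 0.1026; g_wv = 1.88/3.8 = 0.4947.
Total gain g = 0.5973.

0.60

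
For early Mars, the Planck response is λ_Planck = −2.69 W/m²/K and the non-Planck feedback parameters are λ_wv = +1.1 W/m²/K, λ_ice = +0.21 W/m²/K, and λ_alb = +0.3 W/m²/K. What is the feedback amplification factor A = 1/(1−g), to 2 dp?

Convert to gains: g_wv = 1.1/2.69 = 0.4089; g_ice = 0.21/2.69 = 0.07807; g_alb = 0.3/2.69 = 0.1115.
Total gain g = 0.59847.
A = 1/(1 − 0.59847) = 2.49.

2.49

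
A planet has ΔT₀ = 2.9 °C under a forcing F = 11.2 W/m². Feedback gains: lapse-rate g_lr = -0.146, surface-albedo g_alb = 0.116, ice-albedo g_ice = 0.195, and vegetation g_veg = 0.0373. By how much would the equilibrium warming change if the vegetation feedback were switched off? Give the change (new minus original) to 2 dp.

Original: g = 0.2023, ΔT = 2.9/(1−0.2023) = 3.6355 °C.
Without vegetation: g' = 0.165, ΔT' = 2.9/(1−0.165) = 3.4731 °C.
Change = 3.4731 − 3.6355 = -0.16 °C.

-0.16 °C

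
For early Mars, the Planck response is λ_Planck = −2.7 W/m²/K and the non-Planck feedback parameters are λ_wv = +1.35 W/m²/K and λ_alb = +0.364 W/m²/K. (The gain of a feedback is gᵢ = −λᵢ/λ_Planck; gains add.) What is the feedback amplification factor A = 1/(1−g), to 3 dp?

Convert to gains: g_wv = 1.35/2.7 = 0.5; g_alb = 0.364/2.7 = 0.1348.
Total gain g = 0.6348.
A = 1/(1 − 0.6348) = 2.738.

2.738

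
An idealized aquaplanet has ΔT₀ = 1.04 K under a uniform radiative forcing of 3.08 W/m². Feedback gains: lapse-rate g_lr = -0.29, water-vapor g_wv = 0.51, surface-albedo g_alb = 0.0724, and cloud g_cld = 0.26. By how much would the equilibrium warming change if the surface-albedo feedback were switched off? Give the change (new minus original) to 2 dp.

-0.32 K

Original: g = 0.5524, ΔT = 1.04/(1−0.5524) = 2.3235 K.
Without surface-albedo: g' = 0.48, ΔT' = 1.04/(1−0.48) = 2.0000 K.
Change = 2.0000 − 2.3235 = -0.32 K.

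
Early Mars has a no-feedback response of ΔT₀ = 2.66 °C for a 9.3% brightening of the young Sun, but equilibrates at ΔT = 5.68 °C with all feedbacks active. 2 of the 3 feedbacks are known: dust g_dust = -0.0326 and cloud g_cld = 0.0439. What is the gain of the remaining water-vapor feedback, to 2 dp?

Amplification A = ΔT/ΔT₀ = 5.68/2.66 = 2.135.
Total gain g = 1 − 1/A = 1 − 1/2.135 = 0.5316.
Known gains sum to -0.0326 + 0.0439 = 0.0113.
g_wv = 0.5316 − 0.0113 = 0.52.

0.52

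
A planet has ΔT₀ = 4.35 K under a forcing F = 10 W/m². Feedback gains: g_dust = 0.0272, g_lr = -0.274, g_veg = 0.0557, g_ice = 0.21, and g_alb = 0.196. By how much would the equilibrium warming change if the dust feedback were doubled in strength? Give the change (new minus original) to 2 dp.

0.20 K

Original: g = 0.2149, ΔT = 4.35/(1−0.2149) = 5.5407 K.
With doubled dust: g' = 0.2421, ΔT' = 4.35/(1−0.2421) = 5.7395 K.
Change = 5.7395 − 5.5407 = 0.20 K.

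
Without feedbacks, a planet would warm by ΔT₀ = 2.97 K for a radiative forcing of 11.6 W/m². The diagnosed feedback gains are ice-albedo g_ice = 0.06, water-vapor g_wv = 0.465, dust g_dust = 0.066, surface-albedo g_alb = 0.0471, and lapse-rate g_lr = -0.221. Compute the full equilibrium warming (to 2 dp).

Total gain g = 0.06 + 0.465 + 0.066 + 0.0471 − 0.221 = 0.4171.
Amplification A = 1/(1 − 0.4171) = 1.716.
ΔT = 2.97 × 1.716 = 5.10 K.

5.10 K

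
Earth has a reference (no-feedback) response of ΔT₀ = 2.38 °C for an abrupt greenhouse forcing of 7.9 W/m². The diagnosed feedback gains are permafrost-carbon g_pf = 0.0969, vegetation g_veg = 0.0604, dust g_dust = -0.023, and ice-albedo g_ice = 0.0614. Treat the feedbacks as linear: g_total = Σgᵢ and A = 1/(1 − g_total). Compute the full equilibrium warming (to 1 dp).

Total gain g = 0.0969 + 0.0604 − 0.023 + 0.0614 = 0.1957.
Amplification A = 1/(1 − 0.1957) = 1.243.
ΔT = 2.38 × 1.243 = 3.0 °C.

3.0 °C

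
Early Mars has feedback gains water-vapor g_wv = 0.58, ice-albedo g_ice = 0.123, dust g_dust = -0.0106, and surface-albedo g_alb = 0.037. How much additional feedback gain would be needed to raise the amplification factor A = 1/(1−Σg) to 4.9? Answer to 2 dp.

Current total gain = 0.7294.
Target gain for A = 4.9: g* = 1 − 1/4.9 = 0.7959.
Additional gain needed = 0.7959 − 0.7294 = 0.07.

0.07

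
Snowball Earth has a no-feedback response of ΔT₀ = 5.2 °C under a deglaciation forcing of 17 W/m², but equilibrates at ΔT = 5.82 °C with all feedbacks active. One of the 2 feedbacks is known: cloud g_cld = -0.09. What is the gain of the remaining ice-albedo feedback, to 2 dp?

Amplification A = ΔT/ΔT₀ = 5.82/5.2 = 1.119.
Total gain g = 1 − 1/A = 1 − 1/1.119 = 0.1063.
The known gain is -0.09.
g_ice = 0.1063 + 0.09 = 0.20.

0.20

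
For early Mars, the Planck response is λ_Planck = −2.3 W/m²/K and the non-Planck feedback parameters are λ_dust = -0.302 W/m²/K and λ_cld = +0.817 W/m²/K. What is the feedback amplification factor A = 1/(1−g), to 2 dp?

1.29

Convert to gains: g_dust = -0.302/2.3 = -0.1313; g_cld = 0.817/2.3 = 0.3552.
Total gain g = 0.2239.
A = 1/(1 − 0.2239) = 1.29.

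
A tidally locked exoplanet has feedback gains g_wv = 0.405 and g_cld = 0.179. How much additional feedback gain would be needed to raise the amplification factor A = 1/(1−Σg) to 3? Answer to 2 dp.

Current total gain = 0.584.
Target gain for A = 3: g* = 1 − 1/3 = 0.6667.
Additional gain needed = 0.6667 − 0.584 = 0.08.

0.08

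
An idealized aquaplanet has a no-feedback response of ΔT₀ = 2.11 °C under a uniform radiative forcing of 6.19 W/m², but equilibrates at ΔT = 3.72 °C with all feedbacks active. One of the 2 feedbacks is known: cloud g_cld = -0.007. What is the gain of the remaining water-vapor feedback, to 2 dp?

0.44

Amplification A = ΔT/ΔT₀ = 3.72/2.11 = 1.763.
Total gain g = 1 − 1/A = 1 − 1/1.763 = 0.4328.
The known gain is -0.007.
g_wv = 0.4328 + 0.007 = 0.44.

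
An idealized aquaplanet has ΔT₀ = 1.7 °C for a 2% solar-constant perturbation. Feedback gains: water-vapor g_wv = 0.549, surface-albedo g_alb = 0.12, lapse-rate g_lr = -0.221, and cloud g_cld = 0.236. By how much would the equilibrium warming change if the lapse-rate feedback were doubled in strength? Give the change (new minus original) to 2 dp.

-2.21 °C

Original: g = 0.684, ΔT = 1.7/(1−0.684) = 5.3797 °C.
With doubled lapse-rate: g' = 0.463, ΔT' = 1.7/(1−0.463) = 3.1657 °C.
Change = 3.1657 − 5.3797 = -2.21 °C.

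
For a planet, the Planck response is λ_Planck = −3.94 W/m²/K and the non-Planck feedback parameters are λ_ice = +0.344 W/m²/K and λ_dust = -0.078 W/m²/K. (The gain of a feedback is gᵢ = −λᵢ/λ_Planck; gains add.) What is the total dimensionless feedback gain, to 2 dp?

Convert to gains: g_ice = 0.344/3.94 = 0.08731; g_dust = -0.078/3.94 = -0.0198.
Total gain g = 0.06751.

0.07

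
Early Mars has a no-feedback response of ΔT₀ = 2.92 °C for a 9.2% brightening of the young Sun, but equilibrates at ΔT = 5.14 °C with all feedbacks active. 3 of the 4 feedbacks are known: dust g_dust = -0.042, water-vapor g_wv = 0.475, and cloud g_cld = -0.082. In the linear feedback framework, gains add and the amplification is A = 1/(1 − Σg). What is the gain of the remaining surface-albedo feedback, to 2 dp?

0.08

Amplification A = ΔT/ΔT₀ = 5.14/2.92 = 1.76.
Total gain g = 1 − 1/A = 1 − 1/1.76 = 0.4318.
Known gains sum to -0.042 + 0.475 − 0.082 = 0.351.
g_alb = 0.4318 − 0.351 = 0.08.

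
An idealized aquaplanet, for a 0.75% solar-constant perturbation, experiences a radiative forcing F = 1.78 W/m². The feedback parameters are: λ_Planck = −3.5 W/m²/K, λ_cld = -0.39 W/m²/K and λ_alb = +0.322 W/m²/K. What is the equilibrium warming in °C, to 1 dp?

0.5 °C

Net feedback parameter λ = (−3.5) + (-0.39) + (+0.322) = -3.568 W/m²/K.
ΔT = −F/λ = −1.78/(-3.568) = 0.5 °C.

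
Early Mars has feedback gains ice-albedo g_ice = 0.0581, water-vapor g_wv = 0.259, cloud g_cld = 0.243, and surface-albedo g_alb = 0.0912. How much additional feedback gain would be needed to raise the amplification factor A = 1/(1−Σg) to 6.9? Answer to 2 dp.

Current total gain = 0.6513.
Target gain for A = 6.9: g* = 1 − 1/6.9 = 0.8551.
Additional gain needed = 0.8551 − 0.6513 = 0.20.

0.20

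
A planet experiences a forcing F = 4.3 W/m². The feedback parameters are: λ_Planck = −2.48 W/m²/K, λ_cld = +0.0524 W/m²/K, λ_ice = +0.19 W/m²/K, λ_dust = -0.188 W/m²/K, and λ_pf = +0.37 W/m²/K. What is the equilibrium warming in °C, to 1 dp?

Net feedback parameter λ = (−2.48) + (+0.0524) + (+0.19) + (-0.188) + (+0.37) = -2.0556 W/m²/K.
ΔT = −F/λ = −4.3/(-2.0556) = 2.1 °C.

2.1 °C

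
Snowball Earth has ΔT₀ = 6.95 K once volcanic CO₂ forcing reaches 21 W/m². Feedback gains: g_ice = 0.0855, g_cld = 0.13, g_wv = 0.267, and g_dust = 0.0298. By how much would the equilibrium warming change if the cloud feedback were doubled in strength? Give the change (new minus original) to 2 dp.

Original: g = 0.5123, ΔT = 6.95/(1−0.5123) = 14.2506 K.
With doubled cloud: g' = 0.6423, ΔT' = 6.95/(1−0.6423) = 19.4297 K.
Change = 19.4297 − 14.2506 = 5.18 K.

5.18 K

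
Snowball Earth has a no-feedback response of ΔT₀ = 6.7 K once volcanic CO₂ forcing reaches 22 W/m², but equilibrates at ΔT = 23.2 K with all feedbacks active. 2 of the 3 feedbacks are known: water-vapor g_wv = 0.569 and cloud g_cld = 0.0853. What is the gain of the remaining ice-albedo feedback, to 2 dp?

0.06

Amplification A = ΔT/ΔT₀ = 23.2/6.7 = 3.463.
Total gain g = 1 − 1/A = 1 − 1/3.463 = 0.7112.
Known gains sum to 0.569 + 0.0853 = 0.6543.
g_ice = 0.7112 − 0.6543 = 0.06.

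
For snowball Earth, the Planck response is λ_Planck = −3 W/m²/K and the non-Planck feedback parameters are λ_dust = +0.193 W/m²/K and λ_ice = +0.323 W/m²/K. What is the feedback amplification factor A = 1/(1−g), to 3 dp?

Convert to gains: g_dust = 0.193/3 = 0.06433; g_ice = 0.323/3 = 0.1077.
Total gain g = 0.17203.
A = 1/(1 − 0.17203) = 1.208.

1.208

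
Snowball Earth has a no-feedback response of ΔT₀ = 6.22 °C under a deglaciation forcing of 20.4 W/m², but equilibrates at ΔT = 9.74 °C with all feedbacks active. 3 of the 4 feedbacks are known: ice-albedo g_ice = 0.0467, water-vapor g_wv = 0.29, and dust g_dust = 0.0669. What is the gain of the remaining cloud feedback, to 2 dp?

Amplification A = ΔT/ΔT₀ = 9.74/6.22 = 1.566.
Total gain g = 1 − 1/A = 1 − 1/1.566 = 0.3614.
Known gains sum to 0.0467 + 0.29 + 0.0669 = 0.4036.
g_cld = 0.3614 − 0.4036 = -0.04.

-0.04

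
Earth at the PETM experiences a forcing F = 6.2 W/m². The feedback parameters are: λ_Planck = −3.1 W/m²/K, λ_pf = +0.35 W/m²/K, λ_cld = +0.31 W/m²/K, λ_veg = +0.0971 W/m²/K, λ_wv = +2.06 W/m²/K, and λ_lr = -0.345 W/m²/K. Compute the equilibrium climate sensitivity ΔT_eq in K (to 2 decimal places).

Net feedback parameter λ = (−3.1) + (+0.35) + (+0.31) + (+0.0971) + (+2.06) + (-0.345) = -0.6279 W/m²/K.
ΔT = −F/λ = −6.2/(-0.6279) = 9.87 K.

9.87 K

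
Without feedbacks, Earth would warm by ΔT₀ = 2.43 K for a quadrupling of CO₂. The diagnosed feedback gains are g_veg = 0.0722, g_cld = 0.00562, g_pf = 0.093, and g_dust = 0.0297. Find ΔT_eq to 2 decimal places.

3.04 K

Total gain g = 0.0722 + 0.00562 + 0.093 + 0.0297 = 0.20052.
Amplification A = 1/(1 − 0.20052) = 1.251.
ΔT = 2.43 × 1.251 = 3.04 K.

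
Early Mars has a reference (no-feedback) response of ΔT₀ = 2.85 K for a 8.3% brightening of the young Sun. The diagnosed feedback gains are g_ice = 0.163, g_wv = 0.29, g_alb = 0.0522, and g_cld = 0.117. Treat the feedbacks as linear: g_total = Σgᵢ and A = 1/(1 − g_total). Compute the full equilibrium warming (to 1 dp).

7.5 K

Total gain g = 0.163 + 0.29 + 0.0522 + 0.117 = 0.6222.
Amplification A = 1/(1 − 0.6222) = 2.647.
ΔT = 2.85 × 2.647 = 7.5 K.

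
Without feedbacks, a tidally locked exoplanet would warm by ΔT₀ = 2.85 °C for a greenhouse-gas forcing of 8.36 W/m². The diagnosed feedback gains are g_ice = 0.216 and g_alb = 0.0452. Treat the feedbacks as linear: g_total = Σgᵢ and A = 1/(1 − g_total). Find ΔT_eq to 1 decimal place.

3.9 °C

Total gain g = 0.216 + 0.0452 = 0.2612.
Amplification A = 1/(1 − 0.2612) = 1.354.
ΔT = 2.85 × 1.354 = 3.9 °C.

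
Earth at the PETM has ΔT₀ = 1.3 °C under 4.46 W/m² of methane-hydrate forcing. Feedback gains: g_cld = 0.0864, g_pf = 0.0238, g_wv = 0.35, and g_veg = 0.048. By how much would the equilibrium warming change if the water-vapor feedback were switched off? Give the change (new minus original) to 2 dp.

Original: g = 0.5082, ΔT = 1.3/(1−0.5082) = 2.6434 °C.
Without water-vapor: g' = 0.1582, ΔT' = 1.3/(1−0.1582) = 1.5443 °C.
Change = 1.5443 − 2.6434 = -1.10 °C.

-1.10 °C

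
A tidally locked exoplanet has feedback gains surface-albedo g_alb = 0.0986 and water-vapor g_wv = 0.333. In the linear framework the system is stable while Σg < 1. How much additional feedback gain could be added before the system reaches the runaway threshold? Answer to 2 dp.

0.57

Current total gain = 0.0986 + 0.333 = 0.4316.
Margin to runaway = 1 − 0.4316 = 0.57.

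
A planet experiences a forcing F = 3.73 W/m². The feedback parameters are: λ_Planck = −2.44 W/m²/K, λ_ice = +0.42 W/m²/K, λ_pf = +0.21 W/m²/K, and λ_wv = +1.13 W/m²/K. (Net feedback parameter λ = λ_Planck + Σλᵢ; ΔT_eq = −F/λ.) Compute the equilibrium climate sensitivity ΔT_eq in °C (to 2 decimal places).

Net feedback parameter λ = (−2.44) + (+0.42) + (+0.21) + (+1.13) = -0.68 W/m²/K.
ΔT = −F/λ = −3.73/(-0.68) = 5.49 °C.

5.49 °C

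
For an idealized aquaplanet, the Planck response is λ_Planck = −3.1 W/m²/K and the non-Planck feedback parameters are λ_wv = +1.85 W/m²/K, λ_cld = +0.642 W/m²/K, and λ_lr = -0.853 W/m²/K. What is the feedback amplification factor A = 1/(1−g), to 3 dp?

2.122

Convert to gains: g_wv = 1.85/3.1 = 0.5968; g_cld = 0.642/3.1 = 0.2071; g_lr = -0.853/3.1 = -0.2752.
Total gain g = 0.5287.
A = 1/(1 − 0.5287) = 2.122.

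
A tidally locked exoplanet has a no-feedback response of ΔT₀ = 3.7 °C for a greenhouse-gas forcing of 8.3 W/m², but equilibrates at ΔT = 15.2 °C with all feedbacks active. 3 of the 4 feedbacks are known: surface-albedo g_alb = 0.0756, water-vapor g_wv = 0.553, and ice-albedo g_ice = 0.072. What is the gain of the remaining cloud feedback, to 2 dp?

0.06

Amplification A = ΔT/ΔT₀ = 15.2/3.7 = 4.108.
Total gain g = 1 − 1/A = 1 − 1/4.108 = 0.7566.
Known gains sum to 0.0756 + 0.553 + 0.072 = 0.7006.
g_cld = 0.7566 − 0.7006 = 0.06.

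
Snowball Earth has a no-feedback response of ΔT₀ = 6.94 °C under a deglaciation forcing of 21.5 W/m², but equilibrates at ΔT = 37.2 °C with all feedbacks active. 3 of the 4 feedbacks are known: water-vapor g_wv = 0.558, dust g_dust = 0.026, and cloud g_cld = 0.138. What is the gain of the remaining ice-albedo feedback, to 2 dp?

0.09

Amplification A = ΔT/ΔT₀ = 37.2/6.94 = 5.36.
Total gain g = 1 − 1/A = 1 − 1/5.36 = 0.8134.
Known gains sum to 0.558 + 0.026 + 0.138 = 0.722.
g_ice = 0.8134 − 0.722 = 0.09.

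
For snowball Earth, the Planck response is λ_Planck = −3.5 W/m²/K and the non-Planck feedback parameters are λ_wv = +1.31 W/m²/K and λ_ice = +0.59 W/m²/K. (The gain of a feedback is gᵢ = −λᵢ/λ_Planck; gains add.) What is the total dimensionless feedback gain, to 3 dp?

Convert to gains: g_wv = 1.31/3.5 = 0.3743; g_ice = 0.59/3.5 = 0.1686.
Total gain g = 0.5429.

0.543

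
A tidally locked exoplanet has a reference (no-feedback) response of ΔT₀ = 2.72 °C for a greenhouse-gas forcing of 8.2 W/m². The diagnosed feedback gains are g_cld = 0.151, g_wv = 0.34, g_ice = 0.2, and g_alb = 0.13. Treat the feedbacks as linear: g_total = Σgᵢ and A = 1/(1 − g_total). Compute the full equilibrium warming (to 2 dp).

Total gain g = 0.151 + 0.34 + 0.2 + 0.13 = 0.821.
Amplification A = 1/(1 − 0.821) = 5.587.
ΔT = 2.72 × 5.587 = 15.20 °C.

15.20 °C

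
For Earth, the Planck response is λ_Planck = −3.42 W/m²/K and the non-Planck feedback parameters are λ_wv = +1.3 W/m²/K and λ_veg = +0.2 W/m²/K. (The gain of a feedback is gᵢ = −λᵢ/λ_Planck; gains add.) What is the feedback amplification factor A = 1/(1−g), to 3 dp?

1.781

Convert to gains: g_wv = 1.3/3.42 = 0.3801; g_veg = 0.2/3.42 = 0.05848.
Total gain g = 0.43858.
A = 1/(1 − 0.43858) = 1.781.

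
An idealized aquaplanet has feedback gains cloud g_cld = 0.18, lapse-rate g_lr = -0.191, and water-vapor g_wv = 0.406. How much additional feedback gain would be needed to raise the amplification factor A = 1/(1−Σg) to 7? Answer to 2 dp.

0.46

Current total gain = 0.395.
Target gain for A = 7: g* = 1 − 1/7 = 0.8571.
Additional gain needed = 0.8571 − 0.395 = 0.46.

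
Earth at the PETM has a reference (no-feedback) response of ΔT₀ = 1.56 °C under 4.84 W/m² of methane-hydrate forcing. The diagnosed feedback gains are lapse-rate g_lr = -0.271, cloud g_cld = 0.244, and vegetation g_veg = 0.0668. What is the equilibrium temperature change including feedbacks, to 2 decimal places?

1.62 °C

Total gain g = -0.271 + 0.244 + 0.0668 = 0.0398.
Amplification A = 1/(1 − 0.0398) = 1.041.
ΔT = 1.56 × 1.041 = 1.62 °C.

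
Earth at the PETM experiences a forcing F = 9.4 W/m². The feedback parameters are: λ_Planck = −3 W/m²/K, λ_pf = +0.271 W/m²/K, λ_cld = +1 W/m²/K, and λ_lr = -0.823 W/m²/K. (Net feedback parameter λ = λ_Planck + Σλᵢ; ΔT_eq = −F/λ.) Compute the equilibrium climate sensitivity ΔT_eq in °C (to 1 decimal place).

3.7 °C

Net feedback parameter λ = (−3) + (+0.271) + (+1) + (-0.823) = -2.552 W/m²/K.
ΔT = −F/λ = −9.4/(-2.552) = 3.7 °C.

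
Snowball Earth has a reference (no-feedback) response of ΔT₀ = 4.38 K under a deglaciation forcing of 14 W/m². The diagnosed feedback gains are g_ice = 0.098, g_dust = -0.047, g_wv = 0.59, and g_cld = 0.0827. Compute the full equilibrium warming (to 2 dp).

Total gain g = 0.098 − 0.047 + 0.59 + 0.0827 = 0.7237.
Amplification A = 1/(1 − 0.7237) = 3.619.
ΔT = 4.38 × 3.619 = 15.85 K.

15.85 K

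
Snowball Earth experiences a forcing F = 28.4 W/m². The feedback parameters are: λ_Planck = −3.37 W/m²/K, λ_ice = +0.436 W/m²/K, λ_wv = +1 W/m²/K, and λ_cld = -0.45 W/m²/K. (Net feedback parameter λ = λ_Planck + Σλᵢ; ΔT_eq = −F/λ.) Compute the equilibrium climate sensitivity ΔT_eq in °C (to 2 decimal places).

Net feedback parameter λ = (−3.37) + (+0.436) + (+1) + (-0.45) = -2.384 W/m²/K.
ΔT = −F/λ = −28.4/(-2.384) = 11.91 °C.

11.91 °C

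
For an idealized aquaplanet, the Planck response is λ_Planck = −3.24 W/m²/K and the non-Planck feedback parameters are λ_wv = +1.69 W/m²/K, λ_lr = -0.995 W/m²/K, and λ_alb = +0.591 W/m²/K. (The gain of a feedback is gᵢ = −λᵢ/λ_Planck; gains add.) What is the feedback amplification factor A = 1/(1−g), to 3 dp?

1.658

Convert to gains: g_wv = 1.69/3.24 = 0.5216; g_lr = -0.995/3.24 = -0.3071; g_alb = 0.591/3.24 = 0.1824.
Total gain g = 0.3969.
A = 1/(1 − 0.3969) = 1.658.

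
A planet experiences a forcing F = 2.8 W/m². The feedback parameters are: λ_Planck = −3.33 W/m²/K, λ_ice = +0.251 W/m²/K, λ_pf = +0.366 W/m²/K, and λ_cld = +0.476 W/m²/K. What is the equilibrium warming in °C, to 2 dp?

Net feedback parameter λ = (−3.33) + (+0.251) + (+0.366) + (+0.476) = -2.237 W/m²/K.
ΔT = −F/λ = −2.8/(-2.237) = 1.25 °C.

1.25 °C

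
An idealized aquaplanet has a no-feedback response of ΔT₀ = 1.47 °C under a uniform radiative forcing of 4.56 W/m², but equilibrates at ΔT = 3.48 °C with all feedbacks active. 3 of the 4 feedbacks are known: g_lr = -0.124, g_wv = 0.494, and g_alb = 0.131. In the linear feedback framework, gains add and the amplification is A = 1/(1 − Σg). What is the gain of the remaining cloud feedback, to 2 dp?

0.08

Amplification A = ΔT/ΔT₀ = 3.48/1.47 = 2.367.
Total gain g = 1 − 1/A = 1 − 1/2.367 = 0.5775.
Known gains sum to -0.124 + 0.494 + 0.131 = 0.501.
g_cld = 0.5775 − 0.501 = 0.08.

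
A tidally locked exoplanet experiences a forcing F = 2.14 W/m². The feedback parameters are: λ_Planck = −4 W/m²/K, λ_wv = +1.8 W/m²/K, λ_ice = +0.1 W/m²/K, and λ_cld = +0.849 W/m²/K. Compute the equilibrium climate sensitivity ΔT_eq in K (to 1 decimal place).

1.7 K

Net feedback parameter λ = (−4) + (+1.8) + (+0.1) + (+0.849) = -1.251 W/m²/K.
ΔT = −F/λ = −2.14/(-1.251) = 1.7 K.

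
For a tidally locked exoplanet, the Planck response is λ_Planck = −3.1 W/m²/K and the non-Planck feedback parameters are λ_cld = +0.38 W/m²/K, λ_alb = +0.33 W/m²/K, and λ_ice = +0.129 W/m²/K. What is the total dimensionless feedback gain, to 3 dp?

Convert to gains: g_cld = 0.38/3.1 = 0.1226; g_alb = 0.33/3.1 = 0.1065; g_ice = 0.129/3.1 = 0.04161.
Total gain g = 0.27071.

0.271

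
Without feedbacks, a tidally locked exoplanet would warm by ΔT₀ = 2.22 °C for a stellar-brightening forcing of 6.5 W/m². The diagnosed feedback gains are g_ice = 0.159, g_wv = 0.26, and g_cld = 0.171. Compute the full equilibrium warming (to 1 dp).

Total gain g = 0.159 + 0.26 + 0.171 = 0.59.
Amplification A = 1/(1 − 0.59) = 2.439.
ΔT = 2.22 × 2.439 = 5.4 °C.

5.4 °C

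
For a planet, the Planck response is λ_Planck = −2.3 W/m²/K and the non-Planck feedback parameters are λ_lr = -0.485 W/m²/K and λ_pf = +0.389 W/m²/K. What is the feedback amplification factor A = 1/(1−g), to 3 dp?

0.960

Convert to gains: g_lr = -0.485/2.3 = -0.2109; g_pf = 0.389/2.3 = 0.1691.
Total gain g = -0.0418.
A = 1/(1 + 0.0418) = 0.960.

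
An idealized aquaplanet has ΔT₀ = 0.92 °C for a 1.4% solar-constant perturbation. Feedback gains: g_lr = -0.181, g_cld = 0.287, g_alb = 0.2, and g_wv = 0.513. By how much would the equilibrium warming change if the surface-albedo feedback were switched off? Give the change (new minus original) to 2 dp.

Original: g = 0.819, ΔT = 0.92/(1−0.819) = 5.0829 °C.
Without surface-albedo: g' = 0.619, ΔT' = 0.92/(1−0.619) = 2.4147 °C.
Change = 2.4147 − 5.0829 = -2.67 °C.

-2.67 °C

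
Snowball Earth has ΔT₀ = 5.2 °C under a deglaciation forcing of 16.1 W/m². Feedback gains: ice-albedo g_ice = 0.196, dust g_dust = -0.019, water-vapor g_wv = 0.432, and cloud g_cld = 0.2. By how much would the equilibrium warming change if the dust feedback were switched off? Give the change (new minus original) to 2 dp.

3.01 °C

Original: g = 0.809, ΔT = 5.2/(1−0.809) = 27.2251 °C.
Without dust: g' = 0.828, ΔT' = 5.2/(1−0.828) = 30.2326 °C.
Change = 30.2326 − 27.2251 = 3.01 °C.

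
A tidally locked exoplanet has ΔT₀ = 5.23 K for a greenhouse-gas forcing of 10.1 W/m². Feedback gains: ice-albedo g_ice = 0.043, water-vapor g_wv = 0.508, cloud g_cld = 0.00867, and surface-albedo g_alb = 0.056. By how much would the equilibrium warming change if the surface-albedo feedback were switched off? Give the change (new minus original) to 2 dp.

-1.73 K

Original: g = 0.61567, ΔT = 5.23/(1−0.61567) = 13.6081 K.
Without surface-albedo: g' = 0.55967, ΔT' = 5.23/(1−0.55967) = 11.8775 K.
Change = 11.8775 − 13.6081 = -1.73 K.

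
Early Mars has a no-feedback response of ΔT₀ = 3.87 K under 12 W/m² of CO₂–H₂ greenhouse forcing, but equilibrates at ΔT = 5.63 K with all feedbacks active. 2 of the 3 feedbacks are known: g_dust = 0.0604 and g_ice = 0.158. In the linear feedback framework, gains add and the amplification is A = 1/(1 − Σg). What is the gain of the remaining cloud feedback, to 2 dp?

0.09

Amplification A = ΔT/ΔT₀ = 5.63/3.87 = 1.455.
Total gain g = 1 − 1/A = 1 − 1/1.455 = 0.3127.
Known gains sum to 0.0604 + 0.158 = 0.2184.
g_cld = 0.3127 − 0.2184 = 0.09.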